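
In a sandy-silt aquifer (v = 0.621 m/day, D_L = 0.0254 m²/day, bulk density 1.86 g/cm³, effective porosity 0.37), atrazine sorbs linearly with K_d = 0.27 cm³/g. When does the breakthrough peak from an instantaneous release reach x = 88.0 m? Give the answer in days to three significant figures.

Retardation factor R = 1 + ρ_b·K_d/n = 1 + 1.86 × 0.27/0.37 = 2.357.
Sorption retards both mechanisms: v_R = v/R = 0.2635 m/day, D_R = D/R = 0.01078 m²/day.
Peak time from v_R²t² + 2D_R t − x² = 0: t = (√(D_R² + v_R²x²) − D_R)/v_R².
√(D_R² + v_R²x²) = √(0.01078² + 0.2635² × 88.0²) = 23.19; v_R² = 0.06943.
t = (23.19 − 0.01078)/0.06943 = 334 days.

334 days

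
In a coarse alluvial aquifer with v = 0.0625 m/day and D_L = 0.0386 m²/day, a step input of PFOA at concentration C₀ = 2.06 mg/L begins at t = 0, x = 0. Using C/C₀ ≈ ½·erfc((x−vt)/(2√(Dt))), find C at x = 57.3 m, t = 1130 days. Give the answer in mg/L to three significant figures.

1.90 mg/L

For a continuous step input, C/C₀ ≈ ½·erfc((x−vt)/(2√(Dt))).
vt = 0.0625 × 1130 = 70.625 m and 2√(Dt) = 2√(0.0386 × 1130) = 13.21 m.
Argument (x−vt)/(2√(Dt)) = (57.3 − 70.625)/13.21 = -1.009; ½·erfc(-1.009) = 0.9232.
C = 2.06 × 0.9232 = 1.90 mg/L.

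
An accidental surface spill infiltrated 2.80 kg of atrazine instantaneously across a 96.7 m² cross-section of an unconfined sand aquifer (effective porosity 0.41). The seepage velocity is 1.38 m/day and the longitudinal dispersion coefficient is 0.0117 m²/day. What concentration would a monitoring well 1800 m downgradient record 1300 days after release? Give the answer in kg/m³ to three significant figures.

0.00283 kg/m³

For an instantaneous plane source, C(x,t) = M/(n_e·A·√(4πDt)) · exp(−(x−vt)²/(4Dt)), with n_e·A the pore (flow) area.
Plume center vt = 1.38 × 1300 = 1794 m, so the well at 1800 m is 6 m downgradient of the peak.
√(4πDt) = 13.83 m, giving peak height M/(n_e·A·√(4πDt)) = 2.80/(0.41 × 96.7 × 13.83) = 0.005107 kg/m³.
(x−vt)²/(4Dt) = (6)²/(4 × 0.0117 × 1300) = 0.5917; exp(−0.5917) = 0.5534.
C = 0.005107 × 0.5534 = 0.00283 kg/m³.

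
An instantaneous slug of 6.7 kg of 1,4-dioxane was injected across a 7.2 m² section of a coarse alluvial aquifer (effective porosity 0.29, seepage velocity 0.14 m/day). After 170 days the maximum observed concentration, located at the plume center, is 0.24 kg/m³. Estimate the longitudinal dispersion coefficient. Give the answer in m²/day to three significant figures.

At the plume center C_max = M/(n_e·A·√(4πDt)), so D = M²/(4πt·(n_e·A·C_max)²).
n_e·A·C_max = 0.29 × 7.2 × 0.24 = 0.5011 kg/m.
D = 6.7²/(4π × 170 × 0.5011²) = 0.0837 m²/day.

0.0837 m²/day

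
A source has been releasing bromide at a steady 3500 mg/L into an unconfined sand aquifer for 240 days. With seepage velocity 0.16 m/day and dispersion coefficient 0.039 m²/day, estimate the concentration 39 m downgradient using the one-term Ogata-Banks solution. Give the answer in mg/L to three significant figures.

1560 mg/L

For a continuous step input, C/C₀ ≈ ½·erfc((x−vt)/(2√(Dt))).
vt = 0.16 × 240 = 38.4 m and 2√(Dt) = 2√(0.039 × 240) = 6.119 m.
Argument (x−vt)/(2√(Dt)) = (39 − 38.4)/6.119 = 0.09806; ½·erfc(0.09806) = 0.4449.
C = 3500 × 0.4449 = 1560 mg/L.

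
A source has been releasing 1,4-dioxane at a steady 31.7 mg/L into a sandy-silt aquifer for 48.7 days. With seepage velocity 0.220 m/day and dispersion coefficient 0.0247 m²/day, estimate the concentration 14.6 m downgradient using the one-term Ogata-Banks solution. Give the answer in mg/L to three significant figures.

0.194 mg/L

For a continuous step input, C/C₀ ≈ ½·erfc((x−vt)/(2√(Dt))).
vt = 0.220 × 48.7 = 10.714 m and 2√(Dt) = 2√(0.0247 × 48.7) = 2.194 m.
Argument (x−vt)/(2√(Dt)) = (14.6 − 10.714)/2.194 = 1.771; ½·erfc(1.771) = 0.006130.
C = 31.7 × 0.006130 = 0.194 mg/L.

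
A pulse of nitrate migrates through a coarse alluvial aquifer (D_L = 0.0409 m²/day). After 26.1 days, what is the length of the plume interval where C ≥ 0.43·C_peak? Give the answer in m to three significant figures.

The plume is Gaussian with σ = √(2Dt) = √(2 × 0.0409 × 26.1) = 1.461 m.
C/C_peak = exp(−Δx²/(2σ²)) = 0.43 ⇒ Δx = σ·√(−2 ln 0.43) = 1.461 × 1.299 = 1.898 m.
Width = 2Δx = 3.80 m.

3.80 m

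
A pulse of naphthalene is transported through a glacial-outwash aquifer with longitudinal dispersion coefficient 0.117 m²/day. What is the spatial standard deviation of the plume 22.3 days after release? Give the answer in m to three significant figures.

2.28 m

Dispersive spreading gives a Gaussian with σ² = 2Dt; advection only shifts the center.
σ = √(2 × 0.117 × 22.3) = 2.28 m.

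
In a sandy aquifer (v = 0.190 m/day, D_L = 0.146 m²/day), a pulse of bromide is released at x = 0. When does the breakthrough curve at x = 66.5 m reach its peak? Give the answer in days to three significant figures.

For the 1D instantaneous-source solution, setting ∂C/∂t = 0 at fixed x gives v²t² + 2Dt − x² = 0, so t = (√(D² + v²x²) − D)/v².
√(D² + v²x²) = √(0.146² + 0.190² × 66.5²) = 12.64; v² = 0.0361.
t = (12.64 − 0.146)/0.0361 = 346 days (vs. the pure-advection estimate x/v = 350 d).

346 days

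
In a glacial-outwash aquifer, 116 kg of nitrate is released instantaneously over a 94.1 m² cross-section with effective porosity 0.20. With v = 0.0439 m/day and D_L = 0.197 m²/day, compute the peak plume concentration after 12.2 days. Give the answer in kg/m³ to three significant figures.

1.12 kg/m³

The peak of an instantaneous 1D plume sits at x = vt; there the Gaussian factor is 1 and C_max = M/(n_e·A·√(4πDt)), where n_e·A is the pore area the mass is dissolved in.
√(4πDt) = √(4π × 0.197 × 12.2) = 5.496 m, so C_max = 116/(0.20 × 94.1 × 5.496) = 1.12 kg/m³.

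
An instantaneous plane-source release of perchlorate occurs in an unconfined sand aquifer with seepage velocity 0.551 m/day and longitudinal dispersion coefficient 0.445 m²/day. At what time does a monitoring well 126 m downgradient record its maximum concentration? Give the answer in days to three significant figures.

227 days

For the 1D instantaneous-source solution, setting ∂C/∂t = 0 at fixed x gives v²t² + 2Dt − x² = 0, so t = (√(D² + v²x²) − D)/v².
√(D² + v²x²) = √(0.445² + 0.551² × 126²) = 69.43; v² = 0.303601.
t = (69.43 − 0.445)/0.303601 = 227 days (vs. the pure-advection estimate x/v = 229 d).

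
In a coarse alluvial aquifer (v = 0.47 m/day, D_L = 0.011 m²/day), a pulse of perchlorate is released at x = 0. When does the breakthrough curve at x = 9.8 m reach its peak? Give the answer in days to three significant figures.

For the 1D instantaneous-source solution, setting ∂C/∂t = 0 at fixed x gives v²t² + 2Dt − x² = 0, so t = (√(D² + v²x²) − D)/v².
√(D² + v²x²) = √(0.011² + 0.47² × 9.8²) = 4.606; v² = 0.2209.
t = (4.606 − 0.011)/0.2209 = 20.8 days (vs. the pure-advection estimate x/v = 20.9 d).

20.8 days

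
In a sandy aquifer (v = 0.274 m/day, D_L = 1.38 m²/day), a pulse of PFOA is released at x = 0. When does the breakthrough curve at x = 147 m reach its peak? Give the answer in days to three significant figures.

518 days

For the 1D instantaneous-source solution, setting ∂C/∂t = 0 at fixed x gives v²t² + 2Dt − x² = 0, so t = (√(D² + v²x²) − D)/v².
√(D² + v²x²) = √(1.38² + 0.274² × 147²) = 40.30; v² = 0.075076.
t = (40.30 − 1.38)/0.075076 = 518 days (vs. the pure-advection estimate x/v = 536 d).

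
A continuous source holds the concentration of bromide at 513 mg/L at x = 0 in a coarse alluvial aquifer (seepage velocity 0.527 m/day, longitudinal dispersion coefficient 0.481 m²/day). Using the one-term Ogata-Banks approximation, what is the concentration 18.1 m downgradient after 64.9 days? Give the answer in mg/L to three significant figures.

502 mg/L

For a continuous step input, C/C₀ ≈ ½·erfc((x−vt)/(2√(Dt))).
vt = 0.527 × 64.9 = 34.2023 m and 2√(Dt) = 2√(0.481 × 64.9) = 11.17 m.
Argument (x−vt)/(2√(Dt)) = (18.1 − 34.2023)/11.17 = -1.442; ½·erfc(-1.442) = 0.9793.
C = 513 × 0.9793 = 502 mg/L.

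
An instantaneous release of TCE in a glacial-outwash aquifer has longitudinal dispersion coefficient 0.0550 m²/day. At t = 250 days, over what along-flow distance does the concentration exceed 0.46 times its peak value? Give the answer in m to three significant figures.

The plume is Gaussian with σ = √(2Dt) = √(2 × 0.0550 × 250) = 5.244 m.
C/C_peak = exp(−Δx²/(2σ²)) = 0.46 ⇒ Δx = σ·√(−2 ln 0.46) = 5.244 × 1.246 = 6.534 m.
Width = 2Δx = 13.1 m.

13.1 m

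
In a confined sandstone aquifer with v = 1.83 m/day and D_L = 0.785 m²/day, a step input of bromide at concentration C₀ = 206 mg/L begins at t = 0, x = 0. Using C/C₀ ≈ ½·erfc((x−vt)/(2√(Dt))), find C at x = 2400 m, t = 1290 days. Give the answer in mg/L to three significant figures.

39.4 mg/L

For a continuous step input, C/C₀ ≈ ½·erfc((x−vt)/(2√(Dt))).
vt = 1.83 × 1290 = 2360.7 m and 2√(Dt) = 2√(0.785 × 1290) = 63.64 m.
Argument (x−vt)/(2√(Dt)) = (2400 − 2360.7)/63.64 = 0.6175; ½·erfc(0.6175) = 0.1913.
C = 206 × 0.1913 = 39.4 mg/L.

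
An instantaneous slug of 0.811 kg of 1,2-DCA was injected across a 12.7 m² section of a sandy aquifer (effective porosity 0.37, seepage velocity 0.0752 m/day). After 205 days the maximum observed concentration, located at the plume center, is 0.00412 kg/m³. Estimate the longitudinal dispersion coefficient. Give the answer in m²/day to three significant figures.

At the plume center C_max = M/(n_e·A·√(4πDt)), so D = M²/(4πt·(n_e·A·C_max)²).
n_e·A·C_max = 0.37 × 12.7 × 0.00412 = 0.01936 kg/m.
D = 0.811²/(4π × 205 × 0.01936²) = 0.681 m²/day.

0.681 m²/day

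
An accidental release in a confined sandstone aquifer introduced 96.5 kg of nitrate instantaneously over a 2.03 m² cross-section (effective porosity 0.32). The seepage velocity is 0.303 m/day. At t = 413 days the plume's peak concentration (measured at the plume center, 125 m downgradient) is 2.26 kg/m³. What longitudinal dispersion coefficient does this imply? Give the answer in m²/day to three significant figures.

0.833 m²/day

At the plume center C_max = M/(n_e·A·√(4πDt)), so D = M²/(4πt·(n_e·A·C_max)²).
n_e·A·C_max = 0.32 × 2.03 × 2.26 = 1.468 kg/m.
D = 96.5²/(4π × 413 × 1.468²) = 0.833 m²/day.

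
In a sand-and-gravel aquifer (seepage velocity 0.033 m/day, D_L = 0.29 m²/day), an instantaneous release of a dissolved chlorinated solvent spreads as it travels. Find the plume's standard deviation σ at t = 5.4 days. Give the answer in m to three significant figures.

Dispersive spreading gives a Gaussian with σ² = 2Dt; advection only shifts the center.
σ = √(2 × 0.29 × 5.4) = 1.77 m.

1.77 m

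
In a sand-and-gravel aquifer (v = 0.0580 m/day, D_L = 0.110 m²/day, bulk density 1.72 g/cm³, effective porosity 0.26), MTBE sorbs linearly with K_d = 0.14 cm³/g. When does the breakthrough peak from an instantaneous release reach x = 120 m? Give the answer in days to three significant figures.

Retardation factor R = 1 + ρ_b·K_d/n = 1 + 1.72 × 0.14/0.26 = 1.926.
Sorption retards both mechanisms: v_R = v/R = 0.03011 m/day, D_R = D/R = 0.05711 m²/day.
Peak time from v_R²t² + 2D_R t − x² = 0: t = (√(D_R² + v_R²x²) − D_R)/v_R².
√(D_R² + v_R²x²) = √(0.05711² + 0.03011² × 120²) = 3.614; v_R² = 0.0009066.
t = (3.614 − 0.05711)/0.0009066 = 3920 days.

3920 days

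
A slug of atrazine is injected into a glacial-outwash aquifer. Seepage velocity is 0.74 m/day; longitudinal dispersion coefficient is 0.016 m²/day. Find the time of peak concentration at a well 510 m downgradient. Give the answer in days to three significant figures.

For the 1D instantaneous-source solution, setting ∂C/∂t = 0 at fixed x gives v²t² + 2Dt − x² = 0, so t = (√(D² + v²x²) − D)/v².
√(D² + v²x²) = √(0.016² + 0.74² × 510²) = 377.4; v² = 0.5476.
t = (377.4 − 0.016)/0.5476 = 689 days (vs. the pure-advection estimate x/v = 689 d).

689 days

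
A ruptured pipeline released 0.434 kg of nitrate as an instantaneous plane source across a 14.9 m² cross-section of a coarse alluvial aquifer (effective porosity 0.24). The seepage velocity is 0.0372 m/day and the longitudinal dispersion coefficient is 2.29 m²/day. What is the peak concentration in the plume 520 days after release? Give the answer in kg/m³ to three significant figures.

The peak of an instantaneous 1D plume sits at x = vt; there the Gaussian factor is 1 and C_max = M/(n_e·A·√(4πDt)), where n_e·A is the pore area the mass is dissolved in.
√(4πDt) = √(4π × 2.29 × 520) = 122.3 m, so C_max = 0.434/(0.24 × 14.9 × 122.3) = 0.000992 kg/m³.

0.000992 kg/m³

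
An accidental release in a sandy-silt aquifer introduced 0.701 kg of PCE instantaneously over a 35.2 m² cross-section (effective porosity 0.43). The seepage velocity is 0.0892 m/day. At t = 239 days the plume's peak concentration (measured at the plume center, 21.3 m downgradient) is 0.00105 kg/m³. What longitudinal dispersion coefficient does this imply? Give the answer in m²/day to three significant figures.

At the plume center C_max = M/(n_e·A·√(4πDt)), so D = M²/(4πt·(n_e·A·C_max)²).
n_e·A·C_max = 0.43 × 35.2 × 0.00105 = 0.01589 kg/m.
D = 0.701²/(4π × 239 × 0.01589²) = 0.648 m²/day.

0.648 m²/day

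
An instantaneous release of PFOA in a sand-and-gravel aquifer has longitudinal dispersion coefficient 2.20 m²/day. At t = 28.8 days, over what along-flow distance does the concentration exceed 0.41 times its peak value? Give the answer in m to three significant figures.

The plume is Gaussian with σ = √(2Dt) = √(2 × 2.20 × 28.8) = 11.26 m.
C/C_peak = exp(−Δx²/(2σ²)) = 0.41 ⇒ Δx = σ·√(−2 ln 0.41) = 11.26 × 1.335 = 15.03 m.
Width = 2Δx = 30.1 m.

30.1 m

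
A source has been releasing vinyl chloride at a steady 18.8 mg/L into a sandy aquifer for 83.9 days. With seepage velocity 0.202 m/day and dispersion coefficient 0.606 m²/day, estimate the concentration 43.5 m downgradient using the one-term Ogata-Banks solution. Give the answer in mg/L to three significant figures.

0.0795 mg/L

For a continuous step input, C/C₀ ≈ ½·erfc((x−vt)/(2√(Dt))).
vt = 0.202 × 83.9 = 16.9478 m and 2√(Dt) = 2√(0.606 × 83.9) = 14.26 m.
Argument (x−vt)/(2√(Dt)) = (43.5 − 16.9478)/14.26 = 1.862; ½·erfc(1.862) = 0.004228.
C = 18.8 × 0.004228 = 0.0795 mg/L.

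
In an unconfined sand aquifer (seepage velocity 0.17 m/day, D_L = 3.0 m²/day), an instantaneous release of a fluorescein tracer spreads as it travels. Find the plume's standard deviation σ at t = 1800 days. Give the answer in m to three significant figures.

104 m

Dispersive spreading gives a Gaussian with σ² = 2Dt; advection only shifts the center.
σ = √(2 × 3.0 × 1800) = 104 m.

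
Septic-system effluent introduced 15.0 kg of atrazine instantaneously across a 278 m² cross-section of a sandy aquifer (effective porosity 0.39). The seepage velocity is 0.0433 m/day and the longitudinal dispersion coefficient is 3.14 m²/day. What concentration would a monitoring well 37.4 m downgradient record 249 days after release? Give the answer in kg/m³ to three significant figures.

0.00111 kg/m³

For an instantaneous plane source, C(x,t) = M/(n_e·A·√(4πDt)) · exp(−(x−vt)²/(4Dt)), with n_e·A the pore (flow) area.
Plume center vt = 0.0433 × 249 = 10.7817 m, so the well at 37.4 m is 26.6183 m downgradient of the peak.
√(4πDt) = 99.12 m, giving peak height M/(n_e·A·√(4πDt)) = 15.0/(0.39 × 278 × 99.12) = 0.001396 kg/m³.
(x−vt)²/(4Dt) = (26.6183)²/(4 × 3.14 × 249) = 0.2266; exp(−0.2266) = 0.7972.
C = 0.001396 × 0.7972 = 0.00111 kg/m³.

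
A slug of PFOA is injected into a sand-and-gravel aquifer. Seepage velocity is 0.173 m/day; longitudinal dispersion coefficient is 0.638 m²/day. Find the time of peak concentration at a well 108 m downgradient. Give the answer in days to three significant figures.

603 days

For the 1D instantaneous-source solution, setting ∂C/∂t = 0 at fixed x gives v²t² + 2Dt − x² = 0, so t = (√(D² + v²x²) − D)/v².
√(D² + v²x²) = √(0.638² + 0.173² × 108²) = 18.69; v² = 0.029929.
t = (18.69 − 0.638)/0.029929 = 603 days (vs. the pure-advection estimate x/v = 624 d).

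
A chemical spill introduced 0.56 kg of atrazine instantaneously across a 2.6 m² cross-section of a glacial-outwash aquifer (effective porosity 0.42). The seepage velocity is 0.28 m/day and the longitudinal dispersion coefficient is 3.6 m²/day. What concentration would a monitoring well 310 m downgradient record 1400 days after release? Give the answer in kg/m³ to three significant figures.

0.00146 kg/m³

For an instantaneous plane source, C(x,t) = M/(n_e·A·√(4πDt)) · exp(−(x−vt)²/(4Dt)), with n_e·A the pore (flow) area.
Plume center vt = 0.28 × 1400 = 392 m, so the well at 310 m is 82 m upgradient of the peak.
√(4πDt) = 251.7 m, giving peak height M/(n_e·A·√(4πDt)) = 0.56/(0.42 × 2.6 × 251.7) = 0.002037 kg/m³.
(x−vt)²/(4Dt) = (-82)²/(4 × 3.6 × 1400) = 0.3335; exp(−0.3335) = 0.7164.
C = 0.002037 × 0.7164 = 0.00146 kg/m³.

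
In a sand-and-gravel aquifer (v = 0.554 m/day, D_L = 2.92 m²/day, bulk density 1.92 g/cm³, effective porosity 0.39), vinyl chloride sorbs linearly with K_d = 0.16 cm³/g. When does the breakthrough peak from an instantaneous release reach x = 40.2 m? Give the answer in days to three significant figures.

114 days

Retardation factor R = 1 + ρ_b·K_d/n = 1 + 1.92 × 0.16/0.39 = 1.788.
Sorption retards both mechanisms: v_R = v/R = 0.3098 m/day, D_R = D/R = 1.633 m²/day.
Peak time from v_R²t² + 2D_R t − x² = 0: t = (√(D_R² + v_R²x²) − D_R)/v_R².
√(D_R² + v_R²x²) = √(1.633² + 0.3098² × 40.2²) = 12.56; v_R² = 0.09598.
t = (12.56 − 1.633)/0.09598 = 114 days.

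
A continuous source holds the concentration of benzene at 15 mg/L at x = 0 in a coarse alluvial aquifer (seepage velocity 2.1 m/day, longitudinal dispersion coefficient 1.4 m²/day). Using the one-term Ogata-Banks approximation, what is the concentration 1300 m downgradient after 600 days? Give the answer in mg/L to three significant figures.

2.47 mg/L

For a continuous step input, C/C₀ ≈ ½·erfc((x−vt)/(2√(Dt))).
vt = 2.1 × 600 = 1260 m and 2√(Dt) = 2√(1.4 × 600) = 57.97 m.
Argument (x−vt)/(2√(Dt)) = (1300 − 1260)/57.97 = 0.6900; ½·erfc(0.6900) = 0.1646.
C = 15 × 0.1646 = 2.47 mg/L.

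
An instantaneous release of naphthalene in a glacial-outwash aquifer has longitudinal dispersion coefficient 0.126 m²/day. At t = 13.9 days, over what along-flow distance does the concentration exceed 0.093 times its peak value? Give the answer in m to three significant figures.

8.16 m

The plume is Gaussian with σ = √(2Dt) = √(2 × 0.126 × 13.9) = 1.872 m.
C/C_peak = exp(−Δx²/(2σ²)) = 0.093 ⇒ Δx = σ·√(−2 ln 0.093) = 1.872 × 2.180 = 4.081 m.
Width = 2Δx = 8.16 m.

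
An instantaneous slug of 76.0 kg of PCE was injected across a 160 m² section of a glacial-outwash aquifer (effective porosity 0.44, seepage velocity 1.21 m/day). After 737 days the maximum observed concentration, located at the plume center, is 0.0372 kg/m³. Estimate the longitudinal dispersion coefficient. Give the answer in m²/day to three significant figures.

0.0909 m²/day

At the plume center C_max = M/(n_e·A·√(4πDt)), so D = M²/(4πt·(n_e·A·C_max)²).
n_e·A·C_max = 0.44 × 160 × 0.0372 = 2.619 kg/m.
D = 76.0²/(4π × 737 × 2.619²) = 0.0909 m²/day.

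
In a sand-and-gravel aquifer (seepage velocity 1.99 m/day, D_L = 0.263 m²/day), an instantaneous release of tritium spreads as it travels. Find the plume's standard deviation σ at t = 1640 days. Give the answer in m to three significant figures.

29.4 m

Dispersive spreading gives a Gaussian with σ² = 2Dt; advection only shifts the center.
σ = √(2 × 0.263 × 1640) = 29.4 m.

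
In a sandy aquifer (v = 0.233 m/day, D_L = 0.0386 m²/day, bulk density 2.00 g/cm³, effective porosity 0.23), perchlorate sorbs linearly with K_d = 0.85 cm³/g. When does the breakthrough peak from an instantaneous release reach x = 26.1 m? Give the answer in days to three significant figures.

Retardation factor R = 1 + ρ_b·K_d/n = 1 + 2.00 × 0.85/0.23 = 8.391.
Sorption retards both mechanisms: v_R = v/R = 0.02777 m/day, D_R = D/R = 0.004600 m²/day.
Peak time from v_R²t² + 2D_R t − x² = 0: t = (√(D_R² + v_R²x²) − D_R)/v_R².
√(D_R² + v_R²x²) = √(0.004600² + 0.02777² × 26.1²) = 0.7248; v_R² = 0.0007712.
t = (0.7248 − 0.004600)/0.0007712 = 934 days.

934 days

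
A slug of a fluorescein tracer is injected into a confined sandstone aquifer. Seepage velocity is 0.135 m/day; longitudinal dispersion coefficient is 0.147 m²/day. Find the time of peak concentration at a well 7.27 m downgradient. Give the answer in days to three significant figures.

For the 1D instantaneous-source solution, setting ∂C/∂t = 0 at fixed x gives v²t² + 2Dt − x² = 0, so t = (√(D² + v²x²) − D)/v².
√(D² + v²x²) = √(0.147² + 0.135² × 7.27²) = 0.9924; v² = 0.018225.
t = (0.9924 − 0.147)/0.018225 = 46.4 days (vs. the pure-advection estimate x/v = 53.9 d).

46.4 days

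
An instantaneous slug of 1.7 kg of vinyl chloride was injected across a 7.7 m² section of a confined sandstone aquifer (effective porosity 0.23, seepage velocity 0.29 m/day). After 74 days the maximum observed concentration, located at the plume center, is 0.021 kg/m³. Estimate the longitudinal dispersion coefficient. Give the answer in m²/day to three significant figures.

2.25 m²/day

At the plume center C_max = M/(n_e·A·√(4πDt)), so D = M²/(4πt·(n_e·A·C_max)²).
n_e·A·C_max = 0.23 × 7.7 × 0.021 = 0.03719 kg/m.
D = 1.7²/(4π × 74 × 0.03719²) = 2.25 m²/day.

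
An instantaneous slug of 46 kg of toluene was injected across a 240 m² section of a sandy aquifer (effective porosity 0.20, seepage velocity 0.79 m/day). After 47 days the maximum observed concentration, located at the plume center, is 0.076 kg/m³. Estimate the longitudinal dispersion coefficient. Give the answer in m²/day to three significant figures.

0.269 m²/day

At the plume center C_max = M/(n_e·A·√(4πDt)), so D = M²/(4πt·(n_e·A·C_max)²).
n_e·A·C_max = 0.20 × 240 × 0.076 = 3.648 kg/m.
D = 46²/(4π × 47 × 3.648²) = 0.269 m²/day.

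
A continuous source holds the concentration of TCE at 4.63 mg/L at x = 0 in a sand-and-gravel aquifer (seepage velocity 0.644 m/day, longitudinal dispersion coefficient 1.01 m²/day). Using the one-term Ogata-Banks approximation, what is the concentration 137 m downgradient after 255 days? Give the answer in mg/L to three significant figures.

4.10 mg/L

For a continuous step input, C/C₀ ≈ ½·erfc((x−vt)/(2√(Dt))).
vt = 0.644 × 255 = 164.22 m and 2√(Dt) = 2√(1.01 × 255) = 32.10 m.
Argument (x−vt)/(2√(Dt)) = (137 − 164.22)/32.10 = -0.8480; ½·erfc(-0.8480) = 0.8848.
C = 4.63 × 0.8848 = 4.10 mg/L.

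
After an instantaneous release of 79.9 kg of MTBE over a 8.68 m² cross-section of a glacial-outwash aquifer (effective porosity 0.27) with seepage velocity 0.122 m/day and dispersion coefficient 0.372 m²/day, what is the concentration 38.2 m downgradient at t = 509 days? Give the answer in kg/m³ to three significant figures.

For an instantaneous plane source, C(x,t) = M/(n_e·A·√(4πDt)) · exp(−(x−vt)²/(4Dt)), with n_e·A the pore (flow) area.
Plume center vt = 0.122 × 509 = 62.098 m, so the well at 38.2 m is 23.898 m upgradient of the peak.
√(4πDt) = 48.78 m, giving peak height M/(n_e·A·√(4πDt)) = 79.9/(0.27 × 8.68 × 48.78) = 0.6989 kg/m³.
(x−vt)²/(4Dt) = (-23.898)²/(4 × 0.372 × 509) = 0.7541; exp(−0.7541) = 0.4704.
C = 0.6989 × 0.4704 = 0.329 kg/m³.

0.329 kg/m³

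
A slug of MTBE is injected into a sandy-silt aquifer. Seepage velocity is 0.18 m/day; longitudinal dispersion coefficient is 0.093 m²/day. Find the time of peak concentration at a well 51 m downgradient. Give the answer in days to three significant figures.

For the 1D instantaneous-source solution, setting ∂C/∂t = 0 at fixed x gives v²t² + 2Dt − x² = 0, so t = (√(D² + v²x²) − D)/v².
√(D² + v²x²) = √(0.093² + 0.18² × 51²) = 9.180; v² = 0.0324.
t = (9.180 − 0.093)/0.0324 = 280 days (vs. the pure-advection estimate x/v = 283 d).

280 days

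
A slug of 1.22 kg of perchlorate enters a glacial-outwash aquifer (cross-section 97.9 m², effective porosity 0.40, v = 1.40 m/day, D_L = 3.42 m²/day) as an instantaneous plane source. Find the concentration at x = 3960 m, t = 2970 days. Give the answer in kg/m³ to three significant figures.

For an instantaneous plane source, C(x,t) = M/(n_e·A·√(4πDt)) · exp(−(x−vt)²/(4Dt)), with n_e·A the pore (flow) area.
Plume center vt = 1.40 × 2970 = 4158 m, so the well at 3960 m is 198 m upgradient of the peak.
√(4πDt) = 357.3 m, giving peak height M/(n_e·A·√(4πDt)) = 1.22/(0.40 × 97.9 × 357.3) = 8.719e-05 kg/m³.
(x−vt)²/(4Dt) = (-198)²/(4 × 3.42 × 2970) = 0.9649; exp(−0.9649) = 0.3810.
C = 8.719e-05 × 0.3810 = 3.32e-05 kg/m³.

3.32e-05 kg/m³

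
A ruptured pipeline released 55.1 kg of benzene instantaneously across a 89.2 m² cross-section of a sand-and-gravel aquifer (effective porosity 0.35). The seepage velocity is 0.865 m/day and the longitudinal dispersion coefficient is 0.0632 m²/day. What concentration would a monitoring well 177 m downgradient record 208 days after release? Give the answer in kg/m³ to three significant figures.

For an instantaneous plane source, C(x,t) = M/(n_e·A·√(4πDt)) · exp(−(x−vt)²/(4Dt)), with n_e·A the pore (flow) area.
Plume center vt = 0.865 × 208 = 179.92 m, so the well at 177 m is 2.92 m upgradient of the peak.
√(4πDt) = 12.85 m, giving peak height M/(n_e·A·√(4πDt)) = 55.1/(0.35 × 89.2 × 12.85) = 0.1373 kg/m³.
(x−vt)²/(4Dt) = (-2.92)²/(4 × 0.0632 × 208) = 0.1622; exp(−0.1622) = 0.8503.
C = 0.1373 × 0.8503 = 0.117 kg/m³.

0.117 kg/m³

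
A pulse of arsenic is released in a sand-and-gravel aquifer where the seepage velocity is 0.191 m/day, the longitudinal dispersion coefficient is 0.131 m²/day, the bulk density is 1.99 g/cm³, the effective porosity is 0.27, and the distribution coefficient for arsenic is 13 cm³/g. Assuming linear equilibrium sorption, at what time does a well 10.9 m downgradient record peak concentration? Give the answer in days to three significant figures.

Retardation factor R = 1 + ρ_b·K_d/n = 1 + 1.99 × 13/0.27 = 96.81.
Sorption retards both mechanisms: v_R = v/R = 0.001973 m/day, D_R = D/R = 0.001353 m²/day.
Peak time from v_R²t² + 2D_R t − x² = 0: t = (√(D_R² + v_R²x²) − D_R)/v_R².
√(D_R² + v_R²x²) = √(0.001353² + 0.001973² × 10.9²) = 0.02155; v_R² = 3.893e-06.
t = (0.02155 − 0.001353)/3.893e-06 = 5190 days.

5190 days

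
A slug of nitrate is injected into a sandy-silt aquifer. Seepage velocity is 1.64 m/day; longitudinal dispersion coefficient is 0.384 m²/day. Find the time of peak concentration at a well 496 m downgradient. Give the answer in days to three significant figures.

302 days

For the 1D instantaneous-source solution, setting ∂C/∂t = 0 at fixed x gives v²t² + 2Dt − x² = 0, so t = (√(D² + v²x²) − D)/v².
√(D² + v²x²) = √(0.384² + 1.64² × 496²) = 813.4; v² = 2.6896.
t = (813.4 − 0.384)/2.6896 = 302 days (vs. the pure-advection estimate x/v = 302 d).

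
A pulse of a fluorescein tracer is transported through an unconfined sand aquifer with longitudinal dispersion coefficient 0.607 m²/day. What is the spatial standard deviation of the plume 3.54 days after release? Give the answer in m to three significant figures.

Dispersive spreading gives a Gaussian with σ² = 2Dt; advection only shifts the center.
σ = √(2 × 0.607 × 3.54) = 2.07 m.

2.07 m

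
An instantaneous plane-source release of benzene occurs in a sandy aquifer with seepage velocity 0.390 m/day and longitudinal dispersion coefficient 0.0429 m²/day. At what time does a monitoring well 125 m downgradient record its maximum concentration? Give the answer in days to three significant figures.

320 days

For the 1D instantaneous-source solution, setting ∂C/∂t = 0 at fixed x gives v²t² + 2Dt − x² = 0, so t = (√(D² + v²x²) − D)/v².
√(D² + v²x²) = √(0.0429² + 0.390² × 125²) = 48.75; v² = 0.1521.
t = (48.75 − 0.0429)/0.1521 = 320 days (vs. the pure-advection estimate x/v = 321 d).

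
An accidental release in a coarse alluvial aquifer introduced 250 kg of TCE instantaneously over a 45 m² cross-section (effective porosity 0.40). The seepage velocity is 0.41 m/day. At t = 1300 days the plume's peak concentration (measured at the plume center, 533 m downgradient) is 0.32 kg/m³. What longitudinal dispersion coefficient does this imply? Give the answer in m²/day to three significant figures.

At the plume center C_max = M/(n_e·A·√(4πDt)), so D = M²/(4πt·(n_e·A·C_max)²).
n_e·A·C_max = 0.40 × 45 × 0.32 = 5.760 kg/m.
D = 250²/(4π × 1300 × 5.760²) = 0.115 m²/day.

0.115 m²/day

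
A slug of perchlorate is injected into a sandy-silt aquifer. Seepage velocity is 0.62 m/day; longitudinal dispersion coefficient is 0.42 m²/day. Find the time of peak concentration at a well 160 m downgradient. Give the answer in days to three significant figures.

257 days

For the 1D instantaneous-source solution, setting ∂C/∂t = 0 at fixed x gives v²t² + 2Dt − x² = 0, so t = (√(D² + v²x²) − D)/v².
√(D² + v²x²) = √(0.42² + 0.62² × 160²) = 99.20; v² = 0.3844.
t = (99.20 − 0.42)/0.3844 = 257 days (vs. the pure-advection estimate x/v = 258 d).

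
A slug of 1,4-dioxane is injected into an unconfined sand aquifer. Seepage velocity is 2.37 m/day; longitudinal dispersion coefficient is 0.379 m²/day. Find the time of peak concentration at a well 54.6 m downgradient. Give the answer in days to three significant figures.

For the 1D instantaneous-source solution, setting ∂C/∂t = 0 at fixed x gives v²t² + 2Dt − x² = 0, so t = (√(D² + v²x²) − D)/v².
√(D² + v²x²) = √(0.379² + 2.37² × 54.6²) = 129.4; v² = 5.6169.
t = (129.4 − 0.379)/5.6169 = 23.0 days (vs. the pure-advection estimate x/v = 23.0 d).

23.0 days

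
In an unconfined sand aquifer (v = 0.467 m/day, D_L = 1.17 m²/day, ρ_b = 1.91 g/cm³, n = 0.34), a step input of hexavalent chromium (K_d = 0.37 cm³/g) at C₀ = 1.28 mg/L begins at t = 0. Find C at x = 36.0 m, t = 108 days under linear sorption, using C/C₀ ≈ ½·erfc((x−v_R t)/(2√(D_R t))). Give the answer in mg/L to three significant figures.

Retardation factor R = 1 + ρ_b·K_d/n = 1 + 1.91 × 0.37/0.34 = 3.079.
Sorption retards both mechanisms: v_R = v/R = 0.1517 m/day, D_R = D/R = 0.3800 m²/day.
v_R·t = 0.1517 × 108 = 16.3836 m; 2√(D_R t) = 12.81 m; argument = (36.0 − 16.3836)/12.81 = 1.531.
C = C₀ × ½·erfc(1.531) = 1.28 × 0.01519 = 0.0194 mg/L.

0.0194 mg/L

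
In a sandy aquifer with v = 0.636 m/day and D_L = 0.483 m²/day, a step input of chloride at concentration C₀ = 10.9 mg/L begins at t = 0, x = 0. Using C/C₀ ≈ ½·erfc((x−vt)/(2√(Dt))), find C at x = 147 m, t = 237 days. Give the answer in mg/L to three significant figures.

For a continuous step input, C/C₀ ≈ ½·erfc((x−vt)/(2√(Dt))).
vt = 0.636 × 237 = 150.732 m and 2√(Dt) = 2√(0.483 × 237) = 21.40 m.
Argument (x−vt)/(2√(Dt)) = (147 − 150.732)/21.40 = -0.1744; ½·erfc(-0.1744) = 0.5974.
C = 10.9 × 0.5974 = 6.51 mg/L.

6.51 mg/L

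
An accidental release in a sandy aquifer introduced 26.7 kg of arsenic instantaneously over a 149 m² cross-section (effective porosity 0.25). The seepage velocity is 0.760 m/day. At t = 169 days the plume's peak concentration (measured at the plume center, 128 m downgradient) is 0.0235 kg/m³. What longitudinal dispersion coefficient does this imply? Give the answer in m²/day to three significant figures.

At the plume center C_max = M/(n_e·A·√(4πDt)), so D = M²/(4πt·(n_e·A·C_max)²).
n_e·A·C_max = 0.25 × 149 × 0.0235 = 0.8754 kg/m.
D = 26.7²/(4π × 169 × 0.8754²) = 0.438 m²/day.

0.438 m²/day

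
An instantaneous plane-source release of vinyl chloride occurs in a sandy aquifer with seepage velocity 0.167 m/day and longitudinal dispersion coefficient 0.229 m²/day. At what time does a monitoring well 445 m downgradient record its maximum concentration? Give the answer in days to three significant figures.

2660 days

For the 1D instantaneous-source solution, setting ∂C/∂t = 0 at fixed x gives v²t² + 2Dt − x² = 0, so t = (√(D² + v²x²) − D)/v².
√(D² + v²x²) = √(0.229² + 0.167² × 445²) = 74.32; v² = 0.027889.
t = (74.32 − 0.229)/0.027889 = 2660 days (vs. the pure-advection estimate x/v = 2660 d).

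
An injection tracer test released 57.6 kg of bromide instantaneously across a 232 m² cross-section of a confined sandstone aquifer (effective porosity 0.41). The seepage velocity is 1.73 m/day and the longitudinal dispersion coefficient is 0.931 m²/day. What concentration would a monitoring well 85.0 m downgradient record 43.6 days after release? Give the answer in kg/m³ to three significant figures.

0.0152 kg/m³

For an instantaneous plane source, C(x,t) = M/(n_e·A·√(4πDt)) · exp(−(x−vt)²/(4Dt)), with n_e·A the pore (flow) area.
Plume center vt = 1.73 × 43.6 = 75.428 m, so the well at 85.0 m is 9.572 m downgradient of the peak.
√(4πDt) = 22.59 m, giving peak height M/(n_e·A·√(4πDt)) = 57.6/(0.41 × 232 × 22.59) = 0.02681 kg/m³.
(x−vt)²/(4Dt) = (9.572)²/(4 × 0.931 × 43.6) = 0.5643; exp(−0.5643) = 0.5688.
C = 0.02681 × 0.5688 = 0.0152 kg/m³.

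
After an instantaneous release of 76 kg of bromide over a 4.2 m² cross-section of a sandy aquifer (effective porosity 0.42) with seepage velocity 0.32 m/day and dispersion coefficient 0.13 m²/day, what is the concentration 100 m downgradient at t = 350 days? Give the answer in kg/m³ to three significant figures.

For an instantaneous plane source, C(x,t) = M/(n_e·A·√(4πDt)) · exp(−(x−vt)²/(4Dt)), with n_e·A the pore (flow) area.
Plume center vt = 0.32 × 350 = 112 m, so the well at 100 m is 12 m upgradient of the peak.
√(4πDt) = 23.91 m, giving peak height M/(n_e·A·√(4πDt)) = 76/(0.42 × 4.2 × 23.91) = 1.802 kg/m³.
(x−vt)²/(4Dt) = (-12)²/(4 × 0.13 × 350) = 0.7912; exp(−0.7912) = 0.4533.
C = 1.802 × 0.4533 = 0.817 kg/m³.

0.817 kg/m³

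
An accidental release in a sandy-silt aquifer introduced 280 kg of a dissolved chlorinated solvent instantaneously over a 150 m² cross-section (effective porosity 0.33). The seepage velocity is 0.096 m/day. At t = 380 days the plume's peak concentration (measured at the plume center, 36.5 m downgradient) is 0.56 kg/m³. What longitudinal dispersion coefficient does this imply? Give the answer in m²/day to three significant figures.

0.0214 m²/day

At the plume center C_max = M/(n_e·A·√(4πDt)), so D = M²/(4πt·(n_e·A·C_max)²).
n_e·A·C_max = 0.33 × 150 × 0.56 = 27.72 kg/m.
D = 280²/(4π × 380 × 27.72²) = 0.0214 m²/day.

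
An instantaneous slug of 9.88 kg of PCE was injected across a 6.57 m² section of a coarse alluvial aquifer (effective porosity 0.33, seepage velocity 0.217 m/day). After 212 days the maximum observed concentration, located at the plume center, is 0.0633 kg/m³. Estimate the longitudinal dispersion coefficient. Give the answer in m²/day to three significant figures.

1.95 m²/day

At the plume center C_max = M/(n_e·A·√(4πDt)), so D = M²/(4πt·(n_e·A·C_max)²).
n_e·A·C_max = 0.33 × 6.57 × 0.0633 = 0.1372 kg/m.
D = 9.88²/(4π × 212 × 0.1372²) = 1.95 m²/day.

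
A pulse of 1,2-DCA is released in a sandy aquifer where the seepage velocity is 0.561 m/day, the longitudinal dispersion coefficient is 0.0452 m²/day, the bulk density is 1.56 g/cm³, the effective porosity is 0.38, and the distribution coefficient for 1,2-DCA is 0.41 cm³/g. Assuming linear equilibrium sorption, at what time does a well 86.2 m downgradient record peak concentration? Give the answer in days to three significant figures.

412 days

Retardation factor R = 1 + ρ_b·K_d/n = 1 + 1.56 × 0.41/0.38 = 2.683.
Sorption retards both mechanisms: v_R = v/R = 0.2091 m/day, D_R = D/R = 0.01685 m²/day.
Peak time from v_R²t² + 2D_R t − x² = 0: t = (√(D_R² + v_R²x²) − D_R)/v_R².
√(D_R² + v_R²x²) = √(0.01685² + 0.2091² × 86.2²) = 18.02; v_R² = 0.04372.
t = (18.02 − 0.01685)/0.04372 = 412 days.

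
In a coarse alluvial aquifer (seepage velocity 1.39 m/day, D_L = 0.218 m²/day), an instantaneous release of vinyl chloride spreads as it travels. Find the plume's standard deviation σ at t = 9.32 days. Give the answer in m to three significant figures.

2.02 m

Dispersive spreading gives a Gaussian with σ² = 2Dt; advection only shifts the center.
σ = √(2 × 0.218 × 9.32) = 2.02 m.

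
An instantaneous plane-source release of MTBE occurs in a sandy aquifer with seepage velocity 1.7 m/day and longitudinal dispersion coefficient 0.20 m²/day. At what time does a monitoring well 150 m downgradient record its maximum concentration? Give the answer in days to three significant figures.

88.2 days

For the 1D instantaneous-source solution, setting ∂C/∂t = 0 at fixed x gives v²t² + 2Dt − x² = 0, so t = (√(D² + v²x²) − D)/v².
√(D² + v²x²) = √(0.20² + 1.7² × 150²) = 255.0; v² = 2.89.
t = (255.0 − 0.20)/2.89 = 88.2 days (vs. the pure-advection estimate x/v = 88.2 d).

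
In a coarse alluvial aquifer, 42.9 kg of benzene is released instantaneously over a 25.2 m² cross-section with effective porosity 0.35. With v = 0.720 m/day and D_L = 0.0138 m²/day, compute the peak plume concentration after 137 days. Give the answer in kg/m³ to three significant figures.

0.998 kg/m³

The peak of an instantaneous 1D plume sits at x = vt; there the Gaussian factor is 1 and C_max = M/(n_e·A·√(4πDt)), where n_e·A is the pore area the mass is dissolved in.
√(4πDt) = √(4π × 0.0138 × 137) = 4.874 m, so C_max = 42.9/(0.35 × 25.2 × 4.874) = 0.998 kg/m³.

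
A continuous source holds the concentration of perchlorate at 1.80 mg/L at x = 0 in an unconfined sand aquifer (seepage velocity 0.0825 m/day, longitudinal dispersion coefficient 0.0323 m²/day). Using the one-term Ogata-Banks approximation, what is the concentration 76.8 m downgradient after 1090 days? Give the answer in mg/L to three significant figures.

1.69 mg/L

For a continuous step input, C/C₀ ≈ ½·erfc((x−vt)/(2√(Dt))).
vt = 0.0825 × 1090 = 89.925 m and 2√(Dt) = 2√(0.0323 × 1090) = 11.87 m.
Argument (x−vt)/(2√(Dt)) = (76.8 − 89.925)/11.87 = -1.106; ½·erfc(-1.106) = 0.9411.
C = 1.80 × 0.9411 = 1.69 mg/L.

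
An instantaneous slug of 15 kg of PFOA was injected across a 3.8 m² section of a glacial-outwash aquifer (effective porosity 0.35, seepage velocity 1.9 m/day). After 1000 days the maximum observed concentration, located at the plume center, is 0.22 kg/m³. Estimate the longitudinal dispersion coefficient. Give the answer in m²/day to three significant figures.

0.209 m²/day

At the plume center C_max = M/(n_e·A·√(4πDt)), so D = M²/(4πt·(n_e·A·C_max)²).
n_e·A·C_max = 0.35 × 3.8 × 0.22 = 0.2926 kg/m.
D = 15²/(4π × 1000 × 0.2926²) = 0.209 m²/day.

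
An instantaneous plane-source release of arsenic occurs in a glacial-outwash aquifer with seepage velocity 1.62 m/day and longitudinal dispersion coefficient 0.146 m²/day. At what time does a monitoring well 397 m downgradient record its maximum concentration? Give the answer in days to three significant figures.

245 days

For the 1D instantaneous-source solution, setting ∂C/∂t = 0 at fixed x gives v²t² + 2Dt − x² = 0, so t = (√(D² + v²x²) − D)/v².
√(D² + v²x²) = √(0.146² + 1.62² × 397²) = 643.1; v² = 2.6244.
t = (643.1 − 0.146)/2.6244 = 245 days (vs. the pure-advection estimate x/v = 245 d).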